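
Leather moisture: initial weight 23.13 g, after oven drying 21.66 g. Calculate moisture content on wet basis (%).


Moisture = 23.13 - 21.66 = 1.47 g
MC = 1.47 / 23.13 x 100 = 6.4%


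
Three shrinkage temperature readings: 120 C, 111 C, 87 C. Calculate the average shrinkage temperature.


106.0 C

Average = (120 + 111 + 87) / 3
Average = 318 / 3 = 106.0 C


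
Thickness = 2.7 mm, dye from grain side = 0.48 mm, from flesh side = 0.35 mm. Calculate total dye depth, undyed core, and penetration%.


Total dyed = 0.48 + 0.35 = 0.83 mm
Undyed core = 2.7 - 0.83 = 1.87 mm
Penetration = 0.83 / 2.7 x 100 = 30.7%


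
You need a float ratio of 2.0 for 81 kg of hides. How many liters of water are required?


Water = hide weight x target ratio
Water = 81 x 2.0 = 162.0 L


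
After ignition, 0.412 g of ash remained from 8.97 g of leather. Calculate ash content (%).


4.59%

Ash% = 0.412 / 8.97 x 100
Ash% = 4.59%


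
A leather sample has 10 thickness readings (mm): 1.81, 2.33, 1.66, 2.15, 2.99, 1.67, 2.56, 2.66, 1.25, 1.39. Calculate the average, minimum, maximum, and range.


Sum = 20.47
Average = 20.47 / 10 = 2.05 mm
Minimum = 1.25 mm
Maximum = 2.99 mm
Range = 2.99 - 1.25 = 1.74 mm


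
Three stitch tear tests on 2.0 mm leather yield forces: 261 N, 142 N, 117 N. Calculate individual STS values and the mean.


STS1 = 261 / 2.0 = 130.5 N/mm
STS2 = 142 / 2.0 = 71.0 N/mm
STS3 = 117 / 2.0 = 58.5 N/mm
Mean = (130.5 + 71.0 + 58.5) / 3 = 86.7 N/mm


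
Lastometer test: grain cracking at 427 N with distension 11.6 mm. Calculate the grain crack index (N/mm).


36.8 N/mm

Grain crack index = force / distension
Index = 427 / 11.6 = 36.8 N/mm


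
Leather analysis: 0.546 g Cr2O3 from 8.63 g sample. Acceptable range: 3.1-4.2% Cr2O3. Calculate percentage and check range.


Cr2O3% = 0.546 / 8.63 x 100 = 6.33%
Acceptable range: 3.1 to 4.2%
Within range: No


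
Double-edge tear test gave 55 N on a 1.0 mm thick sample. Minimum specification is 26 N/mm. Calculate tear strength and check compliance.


Tear strength = 55 / 1.0 = 55.0 N/mm
Required minimum = 26 N/mm
Compliant: Yes


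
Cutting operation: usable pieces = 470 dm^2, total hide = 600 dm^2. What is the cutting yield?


Yield = usable / total x 100
Yield = 470 / 600 x 100 = 78.3%


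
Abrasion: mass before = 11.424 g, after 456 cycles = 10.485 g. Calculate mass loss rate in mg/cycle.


2.059 mg/cycle


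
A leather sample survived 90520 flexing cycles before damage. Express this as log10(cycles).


log10(90520) = 4.96


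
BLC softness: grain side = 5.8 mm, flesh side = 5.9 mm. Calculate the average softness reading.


Average = (5.8 + 5.9) / 2
Average = 5.85 mm


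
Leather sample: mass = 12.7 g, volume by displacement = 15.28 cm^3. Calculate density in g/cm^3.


Density = mass / volume
Density = 12.7 / 15.28 = 0.831 g/cm^3


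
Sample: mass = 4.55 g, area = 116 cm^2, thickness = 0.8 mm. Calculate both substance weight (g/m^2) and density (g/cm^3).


SW = 4.55 / 116 x 10000 = 392.2 g/m^2
Volume = 116 x 0.8 / 10 = 9.28 cm^3
Density = 4.55 / 9.28 = 0.490 g/cm^3


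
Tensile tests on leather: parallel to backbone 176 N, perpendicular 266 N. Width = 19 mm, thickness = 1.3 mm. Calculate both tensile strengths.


Area = 19 x 1.3 = 24.7 mm^2
TS (parallel) = 176 / 24.7 = 7.13 N/mm^2
TS (perpendicular) = 266 / 24.7 = 10.77 N/mm^2


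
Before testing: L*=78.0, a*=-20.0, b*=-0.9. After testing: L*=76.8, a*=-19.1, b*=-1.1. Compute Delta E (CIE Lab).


dL = 76.8 - 78.0 = -1.2
da = -19.1 - (-20.0) = 0.9
db = -1.1 - (-0.9) = -0.2
dE = sqrt((-1.2)^2 + (0.9)^2 + (-0.2)^2) = 1.51


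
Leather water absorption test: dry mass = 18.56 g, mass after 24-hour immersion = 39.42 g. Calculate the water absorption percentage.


Water absorbed = 39.42 - 18.56 = 20.86 g
WA% = 20.86 / 18.56 x 100 = 112.4%


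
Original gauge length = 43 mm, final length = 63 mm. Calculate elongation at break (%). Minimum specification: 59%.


Elongation = 46.5%
Meets spec: No

Extension = 63 - 43 = 20 mm
Elongation = 20 / 43 x 100 = 46.5%
Minimum required: 59%
Meets specification: No


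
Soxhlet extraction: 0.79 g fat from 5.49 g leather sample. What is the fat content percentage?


Fat content = 0.79 / 5.49 x 100
Fat = 14.4%


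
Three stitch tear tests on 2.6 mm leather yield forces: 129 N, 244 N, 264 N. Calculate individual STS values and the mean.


STS1 = 129 / 2.6 = 49.6 N/mm
STS2 = 244 / 2.6 = 93.8 N/mm
STS3 = 264 / 2.6 = 101.5 N/mm
Mean = (49.6 + 93.8 + 101.5) / 3 = 81.6 N/mm


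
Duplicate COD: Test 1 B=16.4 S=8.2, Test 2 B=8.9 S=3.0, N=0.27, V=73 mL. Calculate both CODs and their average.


COD1 = (16.4 - 8.2) x 0.27 x 8000 / 73 = 242.6 mg/L
COD2 = (8.9 - 3.0) x 0.27 x 8000 / 73 = 174.6 mg/L
Average = (242.6 + 174.6) / 2 = 208.6 mg/L


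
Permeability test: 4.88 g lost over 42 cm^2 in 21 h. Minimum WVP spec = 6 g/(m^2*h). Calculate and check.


WVP = 55.33 g/(m^2*h)
Meets specification: Yes

WVP = 4.88 / (42 x 21) x 10000 = 55.33 g/(m^2*h)
Minimum: 6 g/(m^2*h)
Meets spec: Yes


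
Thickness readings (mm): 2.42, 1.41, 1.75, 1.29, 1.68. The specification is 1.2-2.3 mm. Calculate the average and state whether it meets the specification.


Average = 1.71 mm
Within specification: Yes


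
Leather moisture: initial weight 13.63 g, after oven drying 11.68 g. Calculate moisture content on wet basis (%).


Moisture = 13.63 - 11.68 = 1.95 g
MC = 1.95 / 13.63 x 100 = 14.3%


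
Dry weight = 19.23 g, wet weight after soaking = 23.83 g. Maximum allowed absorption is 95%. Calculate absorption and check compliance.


WA = (23.83 - 19.23) / 19.23 x 100 = 23.9%
Maximum allowed: 95%
Compliant: Yes


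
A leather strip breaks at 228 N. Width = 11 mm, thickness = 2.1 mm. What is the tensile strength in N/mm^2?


9.87 N/mm^2

Cross-sectional area = 11 x 2.1 = 23.1 mm^2
Tensile strength = 228 / 23.1 = 9.87 N/mm^2


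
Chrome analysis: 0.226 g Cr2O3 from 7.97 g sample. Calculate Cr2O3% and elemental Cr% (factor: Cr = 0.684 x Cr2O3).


Cr2O3% = 0.226 / 7.97 x 100 = 2.84%
Cr% = 2.84 x 0.684 = 1.94%


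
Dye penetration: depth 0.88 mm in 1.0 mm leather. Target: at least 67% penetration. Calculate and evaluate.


Penetration = 88.0%
Meets target: Yes


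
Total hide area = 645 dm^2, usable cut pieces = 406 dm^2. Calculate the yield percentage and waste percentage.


Yield = 62.9%
Waste = 37.1%

Yield = 406 / 645 x 100 = 62.9%
Waste = 645 - 406 = 239 dm^2
Waste% = 100 - 62.9 = 37.1%


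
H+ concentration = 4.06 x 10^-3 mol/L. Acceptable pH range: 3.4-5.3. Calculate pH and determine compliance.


pH = 2.39
Compliant: No

pH = -log10(4.06 x 10^-3) = 2.39
Range: 3.4 to 5.3
Compliant: No


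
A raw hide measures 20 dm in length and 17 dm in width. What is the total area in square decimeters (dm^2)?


340 dm^2

Area = length x width
Area = 20 x 17 = 340 dm^2


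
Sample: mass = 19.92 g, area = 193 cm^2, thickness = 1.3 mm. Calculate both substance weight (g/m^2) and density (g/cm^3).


Substance weight = 1032.1 g/m^2
Density = 0.794 g/cm^3


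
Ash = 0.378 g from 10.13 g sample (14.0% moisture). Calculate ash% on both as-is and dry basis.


As-is ash% = 0.378 / 10.13 x 100 = 3.73%
Dry mass = 10.13 x (100 - 14.0) / 100 = 8.7118 g
Dry-basis ash% = 0.378 / 8.7118 x 100 = 4.34%


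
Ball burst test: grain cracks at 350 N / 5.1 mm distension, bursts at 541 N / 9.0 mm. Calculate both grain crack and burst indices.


Crack index = 68.6 N/mm
Burst index = 60.1 N/mm

Crack index = 350 / 5.1 = 68.6 N/mm
Burst index = 541 / 9.0 = 60.1 N/mm


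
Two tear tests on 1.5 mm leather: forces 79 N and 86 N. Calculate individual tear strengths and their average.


Tear 1 = 79 / 1.5 = 52.7 N/mm
Tear 2 = 86 / 1.5 = 57.3 N/mm
Average = (52.7 + 57.3) / 2 = 55.0 N/mm


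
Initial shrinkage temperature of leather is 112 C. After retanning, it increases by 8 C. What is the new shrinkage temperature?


New Ts = 112 + 8 = 120 C


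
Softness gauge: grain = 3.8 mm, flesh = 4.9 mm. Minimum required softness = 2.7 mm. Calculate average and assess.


Average softness = 4.35 mm
Meets requirement: Yes

Average = (3.8 + 4.9) / 2 = 4.35 mm
Minimum = 2.7 mm
Meets requirement: Yes


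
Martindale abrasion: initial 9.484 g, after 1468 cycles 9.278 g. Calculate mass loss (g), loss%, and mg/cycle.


Mass loss = 0.206 g
Loss = 2.17%
Rate = 0.140 mg/cycle


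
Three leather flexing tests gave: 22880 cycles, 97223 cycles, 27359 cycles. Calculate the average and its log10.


Average = (22880 + 97223 + 27359) / 3 = 49154 cycles
log10(49154) = 4.69


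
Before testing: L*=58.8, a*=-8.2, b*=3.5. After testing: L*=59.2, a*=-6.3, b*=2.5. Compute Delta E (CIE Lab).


dL = 59.2 - 58.8 = 0.4
da = -6.3 - (-8.2) = 1.9
db = 2.5 - 3.5 = -1.0
dE = sqrt((0.4)^2 + (1.9)^2 + (-1.0)^2) = 2.18


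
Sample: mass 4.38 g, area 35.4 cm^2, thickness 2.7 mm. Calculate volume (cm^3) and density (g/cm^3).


Thickness in cm = 2.7 / 10 = 0.27 cm
Volume = 35.4 x 0.27 = 9.558 cm^3
Density = 4.38 / 9.558 = 0.458 g/cm^3


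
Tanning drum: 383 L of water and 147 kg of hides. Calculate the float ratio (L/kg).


2.6

Float ratio = water / hide weight
Ratio = 383 / 147 = 2.6


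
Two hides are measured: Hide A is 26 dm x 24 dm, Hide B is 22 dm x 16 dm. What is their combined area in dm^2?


976 dm^2


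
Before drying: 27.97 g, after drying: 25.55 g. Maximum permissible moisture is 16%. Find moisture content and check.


Moisture content = 8.7%
Acceptable: Yes


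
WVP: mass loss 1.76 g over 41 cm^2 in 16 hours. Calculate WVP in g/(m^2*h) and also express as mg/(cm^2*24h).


WVP = 1.76 / (41 x 16) x 10000 = 26.83 g/(m^2*h)
Mass loss in mg = 1.76 x 1000 = 1760 mg
Per cm^2 per 24h in mg: 1760 x 24 / (41 x 16) = 42240 / 656 = 64.39 mg/(cm^2*24h)


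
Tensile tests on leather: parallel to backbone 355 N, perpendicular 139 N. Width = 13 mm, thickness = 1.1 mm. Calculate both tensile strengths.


Parallel = 24.83 N/mm^2
Perpendicular = 9.72 N/mm^2


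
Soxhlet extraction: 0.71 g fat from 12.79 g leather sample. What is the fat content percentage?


5.6%


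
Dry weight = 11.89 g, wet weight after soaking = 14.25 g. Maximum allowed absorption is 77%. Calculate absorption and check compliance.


WA = (14.25 - 11.89) / 11.89 x 100 = 19.8%
Maximum allowed: 77%
Compliant: Yes


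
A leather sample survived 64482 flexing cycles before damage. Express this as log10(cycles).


4.81


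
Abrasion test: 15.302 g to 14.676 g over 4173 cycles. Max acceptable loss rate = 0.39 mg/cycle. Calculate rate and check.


Loss = 15.302 - 14.676 = 0.626 g
Rate = 0.626 g / 4173 cycles x 1000 = 0.150 mg/cycle
Max = 0.39 mg/cycle
Passes: Yes


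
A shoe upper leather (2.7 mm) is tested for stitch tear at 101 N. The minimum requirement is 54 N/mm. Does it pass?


STS = 37.4 N/mm
Passes: No

STS = 101 / 2.7 = 37.4 N/mm
Minimum required: 54 N/mm
Passes: No


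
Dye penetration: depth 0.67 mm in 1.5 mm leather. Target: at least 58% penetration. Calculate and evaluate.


Penetration = 44.7%
Meets target: No

Penetration = 0.67 / 1.5 x 100 = 44.7%
Target: 58%
Meets target: No


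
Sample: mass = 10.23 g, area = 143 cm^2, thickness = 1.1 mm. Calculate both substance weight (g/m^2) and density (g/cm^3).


Substance weight = 715.4 g/m^2
Density = 0.650 g/cm^3

SW = 10.23 / 143 x 10000 = 715.4 g/m^2
Volume = 143 x 1.1 / 10 = 15.73 cm^3
Density = 10.23 / 15.73 = 0.650 g/cm^3


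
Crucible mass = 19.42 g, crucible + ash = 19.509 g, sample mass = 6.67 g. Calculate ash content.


Ash mass = 19.509 - 19.42 = 0.089 g
Ash% = 0.089 / 6.67 x 100 = 1.33%


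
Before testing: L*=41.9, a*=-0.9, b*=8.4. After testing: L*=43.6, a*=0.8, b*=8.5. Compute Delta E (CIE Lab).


dL = 43.6 - 41.9 = 1.7
da = 0.8 - (-0.9) = 1.7
db = 8.5 - 8.4 = 0.1
dE = sqrt((1.7)^2 + (1.7)^2 + (0.1)^2) = 2.41


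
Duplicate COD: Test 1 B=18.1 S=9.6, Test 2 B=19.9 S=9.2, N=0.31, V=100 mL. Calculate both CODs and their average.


COD1 = (18.1 - 9.6) x 0.31 x 8000 / 100 = 210.8 mg/L
COD2 = (19.9 - 9.2) x 0.31 x 8000 / 100 = 265.4 mg/L
Average = (210.8 + 265.4) / 2 = 238.1 mg/L


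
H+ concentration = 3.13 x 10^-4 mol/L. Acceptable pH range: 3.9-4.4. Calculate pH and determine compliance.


pH = 3.50
Compliant: No

pH = -log10(3.13 x 10^-4) = 3.50
Range: 3.9 to 4.4
Compliant: No


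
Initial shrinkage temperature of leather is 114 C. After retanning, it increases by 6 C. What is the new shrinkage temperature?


120 C


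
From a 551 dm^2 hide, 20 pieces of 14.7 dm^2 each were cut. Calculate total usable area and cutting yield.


Usable area = 294.0 dm^2
Yield = 53.4%

Total usable = 20 x 14.7 = 294.0 dm^2
Yield = 294.0 / 551 x 100 = 53.4%


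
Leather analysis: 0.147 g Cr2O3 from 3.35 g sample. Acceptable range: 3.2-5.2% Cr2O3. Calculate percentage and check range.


Cr2O3 = 4.39%
Within range: Yes

Cr2O3% = 0.147 / 3.35 x 100 = 4.39%
Acceptable range: 3.2 to 5.2%
Within range: Yes


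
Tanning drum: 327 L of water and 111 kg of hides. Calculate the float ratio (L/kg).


Float ratio = water / hide weight
Ratio = 327 / 111 = 2.9


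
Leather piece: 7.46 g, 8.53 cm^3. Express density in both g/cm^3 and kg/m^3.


0.875 g/cm^3
875 kg/m^3

Density = 7.46 / 8.53 = 0.875 g/cm^3
Convert: 0.875 x 1000 = 875 kg/m^3


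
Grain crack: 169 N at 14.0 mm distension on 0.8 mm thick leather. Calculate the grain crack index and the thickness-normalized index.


Crack index = 12.1 N/mm
Normalized index = 15.1 N/mm per mm


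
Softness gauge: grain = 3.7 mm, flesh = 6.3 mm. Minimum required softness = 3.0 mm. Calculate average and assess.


Average softness = 5.00 mm
Meets requirement: Yes


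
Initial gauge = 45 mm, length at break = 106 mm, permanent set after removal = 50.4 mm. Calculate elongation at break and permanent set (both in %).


Elongation at break = 135.6%
Permanent set = 12.0%

Elongation at break = (106 - 45) / 45 x 100 = 135.6%
Permanent set = (50.4 - 45) / 45 x 100 = 12.0%


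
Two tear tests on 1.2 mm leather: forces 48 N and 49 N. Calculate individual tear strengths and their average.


Tear 1 = 40.0 N/mm
Tear 2 = 40.8 N/mm
Average = 40.4 N/mm

Tear 1 = 48 / 1.2 = 40.0 N/mm
Tear 2 = 49 / 1.2 = 40.8 N/mm
Average = (40.0 + 40.8) / 2 = 40.4 N/mm


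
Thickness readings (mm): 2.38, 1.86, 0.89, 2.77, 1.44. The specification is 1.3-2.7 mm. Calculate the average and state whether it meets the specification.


Average = 1.87 mm
Within specification: Yes

Sum = 9.34
Average = 9.34 / 5 = 1.87 mm
Specification range: 1.3 to 2.7 mm
Within spec: Yes


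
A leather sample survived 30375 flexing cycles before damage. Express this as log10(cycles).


log10(30375) = 4.48


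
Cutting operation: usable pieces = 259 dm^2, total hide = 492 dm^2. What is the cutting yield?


Yield = usable / total x 100
Yield = 259 / 492 x 100 = 52.6%


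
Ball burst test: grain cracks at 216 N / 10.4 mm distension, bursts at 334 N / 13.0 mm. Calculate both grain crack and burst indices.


Crack index = 216 / 10.4 = 20.8 N/mm
Burst index = 334 / 13.0 = 25.7 N/mm


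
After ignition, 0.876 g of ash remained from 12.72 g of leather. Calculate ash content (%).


6.89%

Ash% = 0.876 / 12.72 x 100
Ash% = 6.89%


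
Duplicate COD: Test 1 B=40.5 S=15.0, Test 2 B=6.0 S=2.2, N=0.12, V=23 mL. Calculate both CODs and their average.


COD1 = 1064.3 mg/L
COD2 = 158.6 mg/L
Average = 611.5 mg/L

COD1 = (40.5 - 15.0) x 0.12 x 8000 / 23 = 1064.3 mg/L
COD2 = (6.0 - 2.2) x 0.12 x 8000 / 23 = 158.6 mg/L
Average = (1064.3 + 158.6) / 2 = 611.5 mg/L


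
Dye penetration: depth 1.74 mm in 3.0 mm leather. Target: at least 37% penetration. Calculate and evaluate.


Penetration = 1.74 / 3.0 x 100 = 58.0%
Target: 37%
Meets target: Yes


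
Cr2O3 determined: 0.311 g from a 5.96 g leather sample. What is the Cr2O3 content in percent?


Cr2O3% = 0.311 / 5.96 x 100
Cr2O3% = 5.22%


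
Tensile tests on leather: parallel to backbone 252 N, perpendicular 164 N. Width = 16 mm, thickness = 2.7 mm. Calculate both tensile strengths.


Area = 16 x 2.7 = 43.2 mm^2
TS (parallel) = 252 / 43.2 = 5.83 N/mm^2
TS (perpendicular) = 164 / 43.2 = 3.80 N/mm^2


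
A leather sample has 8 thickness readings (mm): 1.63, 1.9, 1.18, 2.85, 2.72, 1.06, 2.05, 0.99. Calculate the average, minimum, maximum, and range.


Average = 1.80 mm
Min = 0.99 mm
Max = 2.85 mm
Range = 1.86 mm


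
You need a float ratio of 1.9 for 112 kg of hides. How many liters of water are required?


Water = hide weight x target ratio
Water = 112 x 1.9 = 212.8 L


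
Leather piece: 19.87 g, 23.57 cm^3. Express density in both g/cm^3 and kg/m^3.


0.843 g/cm^3
843 kg/m^3

Density = 19.87 / 23.57 = 0.843 g/cm^3
Convert: 0.843 x 1000 = 843 kg/m^3


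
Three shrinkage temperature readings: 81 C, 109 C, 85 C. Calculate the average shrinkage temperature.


91.7 C

Average = (81 + 109 + 85) / 3
Average = 275 / 3 = 91.7 C


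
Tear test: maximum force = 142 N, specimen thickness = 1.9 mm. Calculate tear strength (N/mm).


74.7 N/mm


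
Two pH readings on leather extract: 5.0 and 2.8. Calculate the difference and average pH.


Difference = 2.2
Average pH = 3.90

Difference = |5.0 - 2.8| = 2.2
Average = (5.0 + 2.8) / 2 = 3.90


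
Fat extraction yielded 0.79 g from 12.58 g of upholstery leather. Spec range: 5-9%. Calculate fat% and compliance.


Fat content = 6.3%
Compliant: Yes

Fat% = 0.79 / 12.58 x 100 = 6.3%
Spec range: 5-9%
Compliant: Yes


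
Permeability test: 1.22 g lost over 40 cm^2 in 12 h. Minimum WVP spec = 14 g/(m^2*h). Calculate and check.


WVP = 25.42 g/(m^2*h)
Meets specification: Yes


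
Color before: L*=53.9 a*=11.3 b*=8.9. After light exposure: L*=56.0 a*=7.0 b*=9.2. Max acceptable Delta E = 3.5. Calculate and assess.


Delta E = 4.79
Passes: No

dL = 2.1, da = -4.3, db = 0.3
dE = sqrt((2.1)^2 + (-4.3)^2 + (0.3)^2) = 4.79
Max = 3.5
Passes: No


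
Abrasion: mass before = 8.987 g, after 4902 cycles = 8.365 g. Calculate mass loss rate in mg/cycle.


0.127 mg/cycle

Mass loss = 8.987 - 8.365 = 0.622 g
Rate = 0.622 / 4902 x 1000 = 0.127 mg/cycle


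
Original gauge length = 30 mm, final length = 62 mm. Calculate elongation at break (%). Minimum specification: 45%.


Elongation = 106.7%
Meets spec: Yes

Extension = 62 - 30 = 32 mm
Elongation = 32 / 30 x 100 = 106.7%
Minimum required: 45%
Meets specification: Yes


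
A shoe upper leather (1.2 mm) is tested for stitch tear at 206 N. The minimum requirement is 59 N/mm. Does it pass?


STS = 171.7 N/mm
Passes: Yes

STS = 206 / 1.2 = 171.7 N/mm
Minimum required: 59 N/mm
Passes: Yes


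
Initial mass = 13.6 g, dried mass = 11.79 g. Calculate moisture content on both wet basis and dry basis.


Wet basis = 13.3%
Dry basis = 15.4%

Moisture lost = 13.6 - 11.79 = 1.81 g
Wet basis MC = 1.81 / 13.6 x 100 = 13.3%
Dry basis MC = 1.81 / 11.79 x 100 = 15.4%


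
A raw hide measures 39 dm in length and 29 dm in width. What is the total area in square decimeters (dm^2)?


Area = length x width
Area = 39 x 29 = 1131 dm^2


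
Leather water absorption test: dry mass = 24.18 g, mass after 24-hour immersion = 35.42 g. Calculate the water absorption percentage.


46.5%


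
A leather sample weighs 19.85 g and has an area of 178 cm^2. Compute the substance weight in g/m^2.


1115.2 g/m^2


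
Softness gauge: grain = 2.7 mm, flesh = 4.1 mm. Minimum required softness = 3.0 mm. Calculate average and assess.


Average softness = 3.40 mm
Meets requirement: Yes

Average = (2.7 + 4.1) / 2 = 3.40 mm
Minimum = 3.0 mm
Meets requirement: Yes


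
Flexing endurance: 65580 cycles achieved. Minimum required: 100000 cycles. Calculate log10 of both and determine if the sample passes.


log10(65580) = 4.82
log10(100000) = 5.00
Passes: No


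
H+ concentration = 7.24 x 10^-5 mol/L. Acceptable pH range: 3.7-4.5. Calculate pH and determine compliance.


pH = 4.14
Compliant: Yes


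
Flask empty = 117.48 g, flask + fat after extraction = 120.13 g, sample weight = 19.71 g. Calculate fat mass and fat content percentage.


Fat mass = 2.65 g
Fat content = 13.4%


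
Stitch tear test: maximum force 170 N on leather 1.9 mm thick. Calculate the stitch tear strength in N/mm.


Stitch tear strength = force / thickness
STS = 170 / 1.9 = 89.5 N/mm


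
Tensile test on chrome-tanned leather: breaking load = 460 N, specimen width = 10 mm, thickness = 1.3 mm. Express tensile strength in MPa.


Cross-section = 10 x 1.3 = 13.0 mm^2
TS = 460 / 13.0 = 35.38 MPa
(1 N/mm^2 = 1 MPa)


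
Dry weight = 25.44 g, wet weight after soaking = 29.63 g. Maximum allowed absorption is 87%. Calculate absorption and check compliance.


Absorption = 16.5%
Compliant: Yes

WA = (29.63 - 25.44) / 25.44 x 100 = 16.5%
Maximum allowed: 87%
Compliant: Yes


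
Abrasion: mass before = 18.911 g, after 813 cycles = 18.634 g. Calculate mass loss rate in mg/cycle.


Mass loss = 18.911 - 18.634 = 0.277 g
Rate = 0.277 / 813 x 1000 = 0.341 mg/cycle


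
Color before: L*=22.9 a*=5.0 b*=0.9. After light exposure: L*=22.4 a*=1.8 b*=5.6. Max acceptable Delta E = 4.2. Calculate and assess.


dL = -0.5, da = -3.2, db = 4.7
dE = sqrt((-0.5)^2 + (-3.2)^2 + (4.7)^2) = 5.71
Max = 4.2
Passes: No


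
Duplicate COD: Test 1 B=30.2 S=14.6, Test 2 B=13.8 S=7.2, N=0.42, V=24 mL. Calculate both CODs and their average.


COD1 = 2184.0 mg/L
COD2 = 924.0 mg/L
Average = 1554.0 mg/L

COD1 = (30.2 - 14.6) x 0.42 x 8000 / 24 = 2184.0 mg/L
COD2 = (13.8 - 7.2) x 0.42 x 8000 / 24 = 924.0 mg/L
Average = (2184.0 + 924.0) / 2 = 1554.0 mg/L


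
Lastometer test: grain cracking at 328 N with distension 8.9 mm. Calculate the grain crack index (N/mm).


Grain crack index = force / distension
Index = 328 / 8.9 = 36.9 N/mm


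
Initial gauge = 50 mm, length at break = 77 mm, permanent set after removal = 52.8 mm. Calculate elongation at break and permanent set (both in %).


Elongation at break = 54.0%
Permanent set = 5.6%


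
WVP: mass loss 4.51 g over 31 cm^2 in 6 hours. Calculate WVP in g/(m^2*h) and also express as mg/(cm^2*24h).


WVP = 4.51 / (31 x 6) x 10000 = 242.47 g/(m^2*h)
Mass loss in mg = 4.51 x 1000 = 4510 mg
Per cm^2 per 24h in mg: 4510 x 24 / (31 x 6) = 108240 / 186 = 581.94 mg/(cm^2*24h)


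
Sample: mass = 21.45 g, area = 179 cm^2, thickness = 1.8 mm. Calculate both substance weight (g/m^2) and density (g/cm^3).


Substance weight = 1198.3 g/m^2
Density = 0.666 g/cm^3


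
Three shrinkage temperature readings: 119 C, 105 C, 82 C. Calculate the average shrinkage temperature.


102.0 C

Average = (119 + 105 + 82) / 3
Average = 306 / 3 = 102.0 C


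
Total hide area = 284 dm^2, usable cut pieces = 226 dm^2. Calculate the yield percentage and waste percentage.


Yield = 79.6%
Waste = 20.4%


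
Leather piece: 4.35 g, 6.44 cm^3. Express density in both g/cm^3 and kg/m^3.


0.675 g/cm^3
675 kg/m^3

Density = 4.35 / 6.44 = 0.675 g/cm^3
Convert: 0.675 x 1000 = 675 kg/m^3


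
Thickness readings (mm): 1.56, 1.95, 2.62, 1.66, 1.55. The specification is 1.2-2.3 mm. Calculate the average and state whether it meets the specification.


Average = 1.87 mm
Within specification: Yes


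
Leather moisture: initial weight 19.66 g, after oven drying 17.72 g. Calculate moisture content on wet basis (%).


9.9%

Moisture = 19.66 - 17.72 = 1.94 g
MC = 1.94 / 19.66 x 100 = 9.9%


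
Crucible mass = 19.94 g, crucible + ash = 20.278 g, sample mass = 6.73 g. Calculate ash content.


Ash mass = 20.278 - 19.94 = 0.338 g
Ash% = 0.338 / 6.73 x 100 = 5.02%


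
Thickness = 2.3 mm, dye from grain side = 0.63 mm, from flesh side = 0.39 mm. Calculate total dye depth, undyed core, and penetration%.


Total dyed = 1.02 mm
Undyed core = 1.28 mm
Penetration = 44.3%


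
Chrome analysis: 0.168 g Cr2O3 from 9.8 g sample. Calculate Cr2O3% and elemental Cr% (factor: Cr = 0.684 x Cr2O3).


Cr2O3% = 0.168 / 9.8 x 100 = 1.71%
Cr% = 1.71 x 0.684 = 1.17%


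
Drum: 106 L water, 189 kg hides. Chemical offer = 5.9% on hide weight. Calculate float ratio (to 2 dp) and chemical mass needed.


Float ratio = 0.56
Chemical needed = 11.151 kg


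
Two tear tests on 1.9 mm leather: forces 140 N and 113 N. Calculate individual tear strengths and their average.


Tear 1 = 140 / 1.9 = 73.7 N/mm
Tear 2 = 113 / 1.9 = 59.5 N/mm
Average = (73.7 + 59.5) / 2 = 66.6 N/mm


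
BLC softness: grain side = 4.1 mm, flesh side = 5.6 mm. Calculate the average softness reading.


4.85 mm

Average = (4.1 + 5.6) / 2
Average = 4.85 mm


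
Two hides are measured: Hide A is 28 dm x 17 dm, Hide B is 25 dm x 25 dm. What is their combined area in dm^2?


Hide A area = 28 x 17 = 476 dm^2
Hide B area = 25 x 25 = 625 dm^2
Total = 476 + 625 = 1101 dm^2


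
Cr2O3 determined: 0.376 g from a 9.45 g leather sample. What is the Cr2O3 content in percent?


Cr2O3% = 0.376 / 9.45 x 100
Cr2O3% = 3.98%


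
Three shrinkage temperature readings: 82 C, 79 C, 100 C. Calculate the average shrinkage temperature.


87.0 C


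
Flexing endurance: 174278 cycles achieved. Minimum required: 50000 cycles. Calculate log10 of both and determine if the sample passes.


Achieved: log10 = 5.24
Required: log10 = 4.70
Passes: Yes

log10(174278) = 5.24
log10(50000) = 4.70
Passes: Yes


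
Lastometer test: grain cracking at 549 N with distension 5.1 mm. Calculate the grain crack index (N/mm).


107.6 N/mm

Grain crack index = force / distension
Index = 549 / 5.1 = 107.6 N/mm


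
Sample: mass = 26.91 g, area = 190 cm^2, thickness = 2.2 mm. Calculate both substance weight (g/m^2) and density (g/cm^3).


SW = 26.91 / 190 x 10000 = 1416.3 g/m^2
Volume = 190 x 2.2 / 10 = 41.80 cm^3
Density = 26.91 / 41.80 = 0.644 g/cm^3


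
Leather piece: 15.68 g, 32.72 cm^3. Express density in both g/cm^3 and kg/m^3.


0.479 g/cm^3
479 kg/m^3

Density = 15.68 / 32.72 = 0.479 g/cm^3
Convert: 0.479 x 1000 = 479 kg/m^3


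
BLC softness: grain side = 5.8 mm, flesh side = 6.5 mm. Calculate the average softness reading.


6.15 mm

Average = (5.8 + 6.5) / 2
Average = 6.15 mm


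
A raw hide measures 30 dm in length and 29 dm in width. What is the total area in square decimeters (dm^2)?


870 dm^2

Area = length x width
Area = 30 x 29 = 870 dm^2


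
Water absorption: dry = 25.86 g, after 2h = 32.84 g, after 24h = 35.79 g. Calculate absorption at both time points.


WA (2h) = (32.84 - 25.86) / 25.86 x 100 = 27.0%
WA (24h) = (35.79 - 25.86) / 25.86 x 100 = 38.4%


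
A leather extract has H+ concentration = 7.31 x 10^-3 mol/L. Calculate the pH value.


pH = -log10[H+]
pH = -log10(7.31 x 10^-3) = 2.14


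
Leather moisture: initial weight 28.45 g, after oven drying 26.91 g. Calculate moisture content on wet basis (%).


Moisture = 28.45 - 26.91 = 1.54 g
MC = 1.54 / 28.45 x 100 = 5.4%


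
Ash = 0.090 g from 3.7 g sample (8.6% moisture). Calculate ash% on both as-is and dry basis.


As-is ash% = 0.090 / 3.7 x 100 = 2.43%
Dry mass = 3.7 x (100 - 8.6) / 100 = 3.3818 g
Dry-basis ash% = 0.090 / 3.3818 x 100 = 2.66%


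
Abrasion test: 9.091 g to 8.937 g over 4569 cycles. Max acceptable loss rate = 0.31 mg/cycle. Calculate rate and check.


Loss = 9.091 - 8.937 = 0.154 g
Rate = 0.154 g / 4569 cycles x 1000 = 0.034 mg/cycle
Max = 0.31 mg/cycle
Passes: Yes


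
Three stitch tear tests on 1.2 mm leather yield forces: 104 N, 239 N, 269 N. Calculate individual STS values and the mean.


STS1 = 104 / 1.2 = 86.7 N/mm
STS2 = 239 / 1.2 = 199.2 N/mm
STS3 = 269 / 1.2 = 224.2 N/mm
Mean = (86.7 + 199.2 + 224.2) / 3 = 170.0 N/mm


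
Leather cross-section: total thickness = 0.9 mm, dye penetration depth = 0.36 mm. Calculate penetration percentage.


40.0%


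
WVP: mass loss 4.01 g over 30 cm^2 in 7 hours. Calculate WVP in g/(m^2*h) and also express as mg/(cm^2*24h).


WVP = 190.95 g/(m^2*h)
Daily rate = 458.29 mg/(cm^2*24h)


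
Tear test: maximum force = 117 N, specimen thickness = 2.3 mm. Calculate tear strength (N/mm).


Tear strength = force / thickness
Tear = 117 / 2.3 = 50.9 N/mm


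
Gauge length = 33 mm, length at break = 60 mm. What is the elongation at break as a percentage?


Extension = 60 - 33 = 27 mm
Elongation = 27 / 33 x 100 = 81.8%


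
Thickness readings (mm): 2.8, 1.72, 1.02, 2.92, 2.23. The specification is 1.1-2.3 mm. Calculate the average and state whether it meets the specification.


Sum = 10.69
Average = 10.69 / 5 = 2.14 mm
Specification range: 1.1 to 2.3 mm
Within spec: Yes


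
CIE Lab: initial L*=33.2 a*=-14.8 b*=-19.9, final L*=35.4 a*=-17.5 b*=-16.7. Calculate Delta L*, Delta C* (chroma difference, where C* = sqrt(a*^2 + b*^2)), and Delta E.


Delta L* = 35.4 - 33.2 = 2.2
C1* = sqrt((-14.8)^2 + (-19.9)^2) = 24.800
C2* = sqrt((-17.5)^2 + (-16.7)^2) = 24.190
Delta C* = 24.190 - 24.800 = -0.61
Delta E = sqrt((2.2)^2 + (-2.7)^2 + (3.2)^2) = 4.73


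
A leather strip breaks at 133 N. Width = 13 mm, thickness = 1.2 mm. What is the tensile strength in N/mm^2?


Cross-sectional area = 13 x 1.2 = 15.6 mm^2
Tensile strength = 133 / 15.6 = 8.53 N/mm^2


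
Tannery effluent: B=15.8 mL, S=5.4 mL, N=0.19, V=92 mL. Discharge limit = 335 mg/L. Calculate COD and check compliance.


COD = (15.8 - 5.4) x 0.19 x 8000 / 92 = 171.8 mg/L
Limit: 335 mg/L
Compliant: Yes


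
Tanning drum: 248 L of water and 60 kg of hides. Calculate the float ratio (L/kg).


Float ratio = water / hide weight
Ratio = 248 / 60 = 4.1


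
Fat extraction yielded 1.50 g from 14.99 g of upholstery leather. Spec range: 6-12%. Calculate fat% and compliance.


Fat content = 10.0%
Compliant: Yes

Fat% = 1.50 / 14.99 x 100 = 10.0%
Spec range: 6-12%
Compliant: Yes


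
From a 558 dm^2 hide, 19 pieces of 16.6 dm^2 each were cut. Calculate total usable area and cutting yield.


Total usable = 19 x 16.6 = 315.4 dm^2
Yield = 315.4 / 558 x 100 = 56.5%


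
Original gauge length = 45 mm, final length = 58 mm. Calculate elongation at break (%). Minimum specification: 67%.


Elongation = 28.9%
Meets spec: No


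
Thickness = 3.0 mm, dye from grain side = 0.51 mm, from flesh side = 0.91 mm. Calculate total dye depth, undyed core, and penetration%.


Total dyed = 0.51 + 0.91 = 1.42 mm
Undyed core = 3.0 - 1.42 = 1.58 mm
Penetration = 1.42 / 3.0 x 100 = 47.3%


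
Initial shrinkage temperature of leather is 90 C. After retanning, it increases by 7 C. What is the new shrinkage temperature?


New Ts = 90 + 7 = 97 C


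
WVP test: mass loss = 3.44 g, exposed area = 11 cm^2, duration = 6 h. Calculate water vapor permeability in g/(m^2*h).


WVP = mass_loss / (area x time) x 10000
WVP = 3.44 / (11 x 6) x 10000
WVP = 3.44 / 66 x 10000 = 521.21 g/(m^2*h)


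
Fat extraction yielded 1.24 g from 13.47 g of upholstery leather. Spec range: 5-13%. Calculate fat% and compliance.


Fat% = 1.24 / 13.47 x 100 = 9.2%
Spec range: 5-13%
Compliant: Yes


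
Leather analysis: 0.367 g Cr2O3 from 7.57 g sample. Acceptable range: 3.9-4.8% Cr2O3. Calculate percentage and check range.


Cr2O3% = 0.367 / 7.57 x 100 = 4.85%
Acceptable range: 3.9 to 4.8%
Within range: No


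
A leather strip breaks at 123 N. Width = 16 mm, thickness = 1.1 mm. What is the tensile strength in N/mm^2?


Cross-sectional area = 16 x 1.1 = 17.6 mm^2
Tensile strength = 123 / 17.6 = 6.99 N/mm^2


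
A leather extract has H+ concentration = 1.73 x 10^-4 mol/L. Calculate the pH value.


pH = 3.76

pH = -log10[H+]
pH = -log10(1.73 x 10^-4) = 3.76


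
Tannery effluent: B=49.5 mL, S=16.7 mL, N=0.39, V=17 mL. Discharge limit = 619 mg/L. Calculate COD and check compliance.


COD = (49.5 - 16.7) x 0.39 x 8000 / 17 = 6019.8 mg/L
Limit: 619 mg/L
Compliant: No


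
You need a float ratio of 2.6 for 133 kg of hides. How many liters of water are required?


Water = hide weight x target ratio
Water = 133 x 2.6 = 345.8 L


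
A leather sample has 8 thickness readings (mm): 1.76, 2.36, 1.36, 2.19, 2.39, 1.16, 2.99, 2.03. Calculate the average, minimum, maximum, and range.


Sum = 16.24
Average = 16.24 / 8 = 2.03 mm
Minimum = 1.16 mm
Maximum = 2.99 mm
Range = 2.99 - 1.16 = 1.83 mm


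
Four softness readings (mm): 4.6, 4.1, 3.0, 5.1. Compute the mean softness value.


4.20 mm

Sum = 4.6 + 4.1 + 3.0 + 5.1
Mean = 16.8 / 4 = 4.20 mm


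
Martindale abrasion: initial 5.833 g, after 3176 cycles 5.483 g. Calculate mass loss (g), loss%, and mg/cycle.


Loss = 5.833 - 5.483 = 0.350 g
Loss% = 0.350 / 5.833 x 100 = 6.00%
Rate = 0.350 / 3176 x 1000 = 0.110 mg/cycle


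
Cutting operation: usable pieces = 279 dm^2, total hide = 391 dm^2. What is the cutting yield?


Yield = usable / total x 100
Yield = 279 / 391 x 100 = 71.4%


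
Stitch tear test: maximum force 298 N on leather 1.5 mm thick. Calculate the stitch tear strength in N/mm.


198.7 N/mm

Stitch tear strength = force / thickness
STS = 298 / 1.5 = 198.7 N/mm


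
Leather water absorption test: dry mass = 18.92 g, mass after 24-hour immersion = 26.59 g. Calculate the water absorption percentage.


Water absorbed = 26.59 - 18.92 = 7.67 g
WA% = 7.67 / 18.92 x 100 = 40.5%


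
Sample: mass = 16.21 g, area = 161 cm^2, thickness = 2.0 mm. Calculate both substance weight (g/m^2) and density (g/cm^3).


Substance weight = 1006.8 g/m^2
Density = 0.503 g/cm^3


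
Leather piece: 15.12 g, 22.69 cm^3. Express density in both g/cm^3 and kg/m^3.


0.666 g/cm^3
666 kg/m^3

Density = 15.12 / 22.69 = 0.666 g/cm^3
Convert: 0.666 x 1000 = 666 kg/m^3


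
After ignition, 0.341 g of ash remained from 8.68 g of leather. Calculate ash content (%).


3.93%

Ash% = 0.341 / 8.68 x 100
Ash% = 3.93%


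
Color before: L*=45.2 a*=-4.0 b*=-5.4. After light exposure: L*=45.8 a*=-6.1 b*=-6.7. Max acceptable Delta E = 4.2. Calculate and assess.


dL = 0.6, da = -2.1, db = -1.3
dE = sqrt((0.6)^2 + (-2.1)^2 + (-1.3)^2) = 2.54
Max = 4.2
Passes: Yes


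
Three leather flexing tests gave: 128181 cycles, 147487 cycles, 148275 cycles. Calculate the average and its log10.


Average = 141314 cycles
log10 = 5.15

Average = (128181 + 147487 + 148275) / 3 = 141314 cycles
log10(141314) = 5.15


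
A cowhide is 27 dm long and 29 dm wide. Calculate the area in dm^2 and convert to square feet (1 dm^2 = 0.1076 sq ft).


783 dm^2
84.25 sq ft

Area = 27 x 29 = 783 dm^2
Conversion: 783 x 0.1076 = 84.25 sq ft


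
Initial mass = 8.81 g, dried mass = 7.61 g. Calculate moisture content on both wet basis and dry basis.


Wet basis = 13.6%
Dry basis = 15.8%

Moisture lost = 8.81 - 7.61 = 1.20 g
Wet basis MC = 1.20 / 8.81 x 100 = 13.6%
Dry basis MC = 1.20 / 7.61 x 100 = 15.8%


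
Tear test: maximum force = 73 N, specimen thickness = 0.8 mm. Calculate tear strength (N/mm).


91.3 N/mm

Tear strength = force / thickness
Tear = 73 / 0.8 = 91.3 N/mm


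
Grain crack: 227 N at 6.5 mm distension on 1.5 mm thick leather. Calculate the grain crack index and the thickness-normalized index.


Crack index = 227 / 6.5 = 34.9 N/mm
Normalized = 34.9 / 1.5 = 23.3 N/mm per mm


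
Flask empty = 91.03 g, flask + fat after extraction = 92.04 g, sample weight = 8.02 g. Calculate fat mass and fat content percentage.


Fat mass = 1.01 g
Fat content = 12.6%

Fat mass = 92.04 - 91.03 = 1.01 g
Fat% = 1.01 / 8.02 x 100 = 12.6%


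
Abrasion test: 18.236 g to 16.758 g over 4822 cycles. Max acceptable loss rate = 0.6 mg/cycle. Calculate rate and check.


Rate = 0.307 mg/cycle
Passes: Yes

Loss = 18.236 - 16.758 = 1.478 g
Rate = 1.478 g / 4822 cycles x 1000 = 0.307 mg/cycle
Max = 0.6 mg/cycle
Passes: Yes


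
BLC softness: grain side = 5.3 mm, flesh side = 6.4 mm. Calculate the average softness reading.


Average = (5.3 + 6.4) / 2
Average = 5.85 mm


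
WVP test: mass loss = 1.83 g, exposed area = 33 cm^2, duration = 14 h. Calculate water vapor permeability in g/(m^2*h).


39.61 g/(m^2*h)


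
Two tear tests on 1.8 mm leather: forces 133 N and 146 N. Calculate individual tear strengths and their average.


Tear 1 = 133 / 1.8 = 73.9 N/mm
Tear 2 = 146 / 1.8 = 81.1 N/mm
Average = (73.9 + 81.1) / 2 = 77.5 N/mm


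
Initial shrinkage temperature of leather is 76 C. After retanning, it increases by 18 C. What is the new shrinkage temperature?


94 C

New Ts = 76 + 18 = 94 C


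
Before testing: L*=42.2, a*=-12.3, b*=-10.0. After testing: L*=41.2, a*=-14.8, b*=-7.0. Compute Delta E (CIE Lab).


Delta E = 4.03


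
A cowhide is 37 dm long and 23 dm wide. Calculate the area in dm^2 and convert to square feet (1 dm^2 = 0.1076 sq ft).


851 dm^2
91.57 sq ft

Area = 37 x 23 = 851 dm^2
Conversion: 851 x 0.1076 = 91.57 sq ft


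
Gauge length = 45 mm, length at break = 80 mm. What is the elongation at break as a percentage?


77.8%

Extension = 80 - 45 = 35 mm
Elongation = 35 / 45 x 100 = 77.8%


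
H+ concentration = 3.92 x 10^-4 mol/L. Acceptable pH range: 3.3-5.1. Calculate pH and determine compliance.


pH = -log10(3.92 x 10^-4) = 3.41
Range: 3.3 to 5.1
Compliant: Yes


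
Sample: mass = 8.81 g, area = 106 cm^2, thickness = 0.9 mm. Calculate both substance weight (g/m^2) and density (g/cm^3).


Substance weight = 831.1 g/m^2
Density = 0.923 g/cm^3

SW = 8.81 / 106 x 10000 = 831.1 g/m^2
Volume = 106 x 0.9 / 10 = 9.54 cm^3
Density = 8.81 / 9.54 = 0.923 g/cm^3


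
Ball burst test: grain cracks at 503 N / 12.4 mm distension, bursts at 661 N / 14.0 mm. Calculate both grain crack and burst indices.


Crack index = 40.6 N/mm
Burst index = 47.2 N/mm


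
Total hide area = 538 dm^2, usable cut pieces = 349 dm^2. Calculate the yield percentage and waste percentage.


Yield = 64.9%
Waste = 35.1%

Yield = 349 / 538 x 100 = 64.9%
Waste = 538 - 349 = 189 dm^2
Waste% = 100 - 64.9 = 35.1%


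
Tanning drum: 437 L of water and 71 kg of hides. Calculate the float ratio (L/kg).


Float ratio = water / hide weight
Ratio = 437 / 71 = 6.2


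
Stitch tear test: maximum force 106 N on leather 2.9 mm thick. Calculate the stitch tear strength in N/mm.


Stitch tear strength = force / thickness
STS = 106 / 2.9 = 36.6 N/mm


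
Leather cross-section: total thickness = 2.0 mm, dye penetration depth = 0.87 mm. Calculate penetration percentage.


43.5%

Penetration% = 0.87 / 2.0 x 100
Penetration = 43.5%


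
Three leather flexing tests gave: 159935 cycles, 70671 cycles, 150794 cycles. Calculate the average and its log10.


Average = 127133 cycles
log10 = 5.10

Average = (159935 + 70671 + 150794) / 3 = 127133 cycles
log10(127133) = 5.10


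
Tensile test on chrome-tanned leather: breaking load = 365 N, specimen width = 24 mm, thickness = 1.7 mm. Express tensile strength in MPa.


Cross-section = 24 x 1.7 = 40.8 mm^2
TS = 365 / 40.8 = 8.95 MPa
(1 N/mm^2 = 1 MPa)


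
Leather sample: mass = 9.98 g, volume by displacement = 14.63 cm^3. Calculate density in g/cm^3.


Density = mass / volume
Density = 9.98 / 14.63 = 0.682 g/cm^3


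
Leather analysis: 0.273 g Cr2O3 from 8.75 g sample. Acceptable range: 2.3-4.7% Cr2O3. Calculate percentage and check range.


Cr2O3% = 0.273 / 8.75 x 100 = 3.12%
Acceptable range: 2.3 to 4.7%
Within range: Yes


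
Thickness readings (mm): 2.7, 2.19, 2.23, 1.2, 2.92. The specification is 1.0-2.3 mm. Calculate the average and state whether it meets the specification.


Average = 2.25 mm
Within specification: Yes

Sum = 11.24
Average = 11.24 / 5 = 2.25 mm
Specification range: 1.0 to 2.3 mm
Within spec: Yes
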